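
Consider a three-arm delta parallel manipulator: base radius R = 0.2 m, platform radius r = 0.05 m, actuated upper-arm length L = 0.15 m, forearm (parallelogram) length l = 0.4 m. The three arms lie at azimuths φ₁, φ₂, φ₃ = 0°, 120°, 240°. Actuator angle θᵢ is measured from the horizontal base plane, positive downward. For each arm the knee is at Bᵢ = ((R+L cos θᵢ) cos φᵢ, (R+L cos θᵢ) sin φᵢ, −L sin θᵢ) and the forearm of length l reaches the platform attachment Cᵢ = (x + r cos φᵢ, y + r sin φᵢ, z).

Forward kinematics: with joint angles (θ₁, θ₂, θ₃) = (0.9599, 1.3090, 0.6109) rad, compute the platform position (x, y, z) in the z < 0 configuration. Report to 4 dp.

arm 1 at φ=0.0°: e+L cos θ1 = 0.2360;  centre 1 = (0.2360, 0.0000, -0.1229)
φ2=120.0°: virtual centre (-0.0944, 0.1635, -0.1449), radius l
centre 3 = (0.2729·cos240.0°, 0.2729·sin240.0°, -0.0860) = (-0.1364, -0.2363, -0.0860)
subtract pairs → two planes through P
[-0.6609 0.3271 -0.0440]·P = -0.0142;  [-0.7450 -0.4726 0.0737]·P = 0.0110
det = 0.5560;  x = 0.0055+0.0059z,  y = -0.0321+0.1466z
into |P−centre ₁|² = l²: 1.0215z² + 0.2336z + -0.0907 = 0;  Δ = 0.4254;  z = -0.4336 or 0.2049 → z<0 root = -0.4336
x = 0.0030, y = -0.0957

(0.0030, -0.0957, -0.4336)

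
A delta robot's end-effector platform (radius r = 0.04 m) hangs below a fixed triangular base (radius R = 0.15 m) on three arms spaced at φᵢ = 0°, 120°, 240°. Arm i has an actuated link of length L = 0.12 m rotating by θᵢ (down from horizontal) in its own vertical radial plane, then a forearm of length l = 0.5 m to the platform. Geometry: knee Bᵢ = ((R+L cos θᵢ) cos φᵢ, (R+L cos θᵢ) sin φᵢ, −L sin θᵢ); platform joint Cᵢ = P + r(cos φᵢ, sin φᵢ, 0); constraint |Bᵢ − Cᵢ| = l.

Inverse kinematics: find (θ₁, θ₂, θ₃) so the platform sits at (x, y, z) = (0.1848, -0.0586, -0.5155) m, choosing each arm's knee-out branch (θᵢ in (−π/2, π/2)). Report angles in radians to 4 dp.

φ1=0.0° → target in arm frame (0.1848, -0.0586)
  A cos θ + B sin θ = C:  -0.0748·cos θ + -0.5155·sin θ = -0.1632
  θ1 = atan2(B,A) + arccos(C/0.5209) = 0.1746
arm 2 (φ=120.0°): x'=-0.1431, y'=-0.1307
  A=0.2531, B=-0.5155, C=(l²−L²−A²−y'²−z²)/(2L)=-0.4638
  θ2 = atan2(B,A) + arccos(C/0.5743) = 1.3966
φ3=240.0° → target in arm frame (-0.0417, 0.1893)
  A cos θ + B sin θ = C:  0.1517·cos θ + -0.5155·sin θ = -0.3708
  √(A²+B²)=0.5373;  θ3 = -1.2847+2.3323 ≈ 1.0476

θ₁ = 0.1746, θ₂ = 1.3966, θ₃ = 1.0476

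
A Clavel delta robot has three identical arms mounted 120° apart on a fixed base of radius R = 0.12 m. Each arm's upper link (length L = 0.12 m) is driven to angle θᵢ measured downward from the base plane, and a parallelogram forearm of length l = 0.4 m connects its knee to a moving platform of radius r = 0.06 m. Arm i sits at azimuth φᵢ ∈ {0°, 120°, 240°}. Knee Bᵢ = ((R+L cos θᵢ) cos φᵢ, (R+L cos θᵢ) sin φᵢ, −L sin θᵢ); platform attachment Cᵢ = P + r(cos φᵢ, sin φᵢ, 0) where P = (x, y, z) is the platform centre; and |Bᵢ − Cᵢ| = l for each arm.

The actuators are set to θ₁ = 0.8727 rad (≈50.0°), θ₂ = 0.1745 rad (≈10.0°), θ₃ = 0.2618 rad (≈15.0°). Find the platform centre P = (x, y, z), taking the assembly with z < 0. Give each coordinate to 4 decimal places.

(-0.1256, 0.0131, -0.3933)

arm 1 at φ=0.0°: e+L cos θ1 = 0.1371;  centre 1 = (0.1371, 0.0000, -0.0919)
arm 2 at φ=120.0°: e+L cos θ2 = 0.1782;  centre 2 = (-0.0891, 0.1543, -0.0208)
φ3=240.0°: virtual centre (-0.0880, -0.1523, -0.0311), radius l
subtract pairs → two planes through P
linear system: -0.4524x+0.3086y = 0.0049−0.1422z; -0.4502x+-0.3047y = 0.0047−0.1217z
Cramer: x(z) = -0.0106+0.2923z;  y(z) = 0.0004-0.0323z
into |P−centre ₁|² = l²: 1.0865z² + 0.0975z + -0.1297 = 0;  Δ = 0.5732;  z = -0.3933 or 0.3036 → z<0 root = -0.3933
x = -0.1256, y = 0.0131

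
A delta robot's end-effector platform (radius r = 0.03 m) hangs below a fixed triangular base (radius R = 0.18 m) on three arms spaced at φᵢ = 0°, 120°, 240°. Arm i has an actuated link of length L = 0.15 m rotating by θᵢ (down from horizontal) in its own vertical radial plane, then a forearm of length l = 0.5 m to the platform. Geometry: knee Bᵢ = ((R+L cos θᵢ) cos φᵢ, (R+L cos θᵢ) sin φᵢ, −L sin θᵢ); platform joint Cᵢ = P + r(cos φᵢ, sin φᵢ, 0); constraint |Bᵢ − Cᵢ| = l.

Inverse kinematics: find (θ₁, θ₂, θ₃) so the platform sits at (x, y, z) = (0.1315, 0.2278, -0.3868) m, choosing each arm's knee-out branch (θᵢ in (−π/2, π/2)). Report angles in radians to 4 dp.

φ1=0.0° → target in arm frame (0.1315, 0.2278)
  A cos θ + B sin θ = C:  0.0185·cos θ + -0.3868·sin θ = 0.0855
  γ=atan2(-0.3868,0.0185)=-1.5230;  ψ=arccos(0.2208)=1.3482;  θ1=γ+ψ≈-0.1748
φ2=120.0° → target in arm frame (0.1315, -0.2278)
  e−x'=0.0185;  (l²−L²−(e−x')²−y'²−z²)/2L = 0.0855
  θ2 = atan2(B,A) + arccos(C/0.3872) = -0.1750
arm 3 (φ=240.0°): x'=-0.2630, y'=0.0000
  A=0.4130, B=-0.3868, C=(l²−L²−A²−y'²−z²)/(2L)=-0.3090
  θ3 = atan2(B,A) + arccos(C/0.5659) = 1.3959

θ₁ = -0.1748, θ₂ = -0.1750, θ₃ = 1.3959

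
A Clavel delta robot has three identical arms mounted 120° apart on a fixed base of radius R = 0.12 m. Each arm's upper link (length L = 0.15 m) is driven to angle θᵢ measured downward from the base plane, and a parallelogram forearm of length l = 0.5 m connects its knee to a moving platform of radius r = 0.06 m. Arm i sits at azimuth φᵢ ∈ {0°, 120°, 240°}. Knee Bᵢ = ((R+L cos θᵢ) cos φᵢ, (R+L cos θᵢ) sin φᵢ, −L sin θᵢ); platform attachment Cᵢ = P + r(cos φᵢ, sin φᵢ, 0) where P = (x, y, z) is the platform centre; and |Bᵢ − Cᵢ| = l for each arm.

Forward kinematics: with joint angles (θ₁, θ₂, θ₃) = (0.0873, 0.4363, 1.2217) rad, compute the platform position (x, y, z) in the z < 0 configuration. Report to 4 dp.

(0.1838, 0.1871, -0.4760)

centre 1 = (0.2094·cos0.0°, 0.2094·sin0.0°, -0.0131) = (0.2094, 0.0000, -0.0131)
φ2=120.0°: virtual centre (-0.0980, 0.1697, -0.0634), radius l
φ3=240.0°: virtual centre (-0.0557, -0.0964, -0.1410), radius l
eliminate P² terms by subtracting sphere 1 from 2 and 3
[-0.6148 0.3394 -0.1006]·P = -0.0016;  [-0.5302 -0.1928 -0.2557]·P = -0.0118
Cramer: x(z) = 0.0144-0.3558z;  y(z) = 0.0214-0.3481z
sphere 1 gives Az²+Bz+C=0 with A=1.2478, B=0.1500, C=-0.2113;  B²−4AC=1.0774;  roots -0.4760, 0.3558;  negative root z = -0.4760
x = 0.1838, y = 0.1871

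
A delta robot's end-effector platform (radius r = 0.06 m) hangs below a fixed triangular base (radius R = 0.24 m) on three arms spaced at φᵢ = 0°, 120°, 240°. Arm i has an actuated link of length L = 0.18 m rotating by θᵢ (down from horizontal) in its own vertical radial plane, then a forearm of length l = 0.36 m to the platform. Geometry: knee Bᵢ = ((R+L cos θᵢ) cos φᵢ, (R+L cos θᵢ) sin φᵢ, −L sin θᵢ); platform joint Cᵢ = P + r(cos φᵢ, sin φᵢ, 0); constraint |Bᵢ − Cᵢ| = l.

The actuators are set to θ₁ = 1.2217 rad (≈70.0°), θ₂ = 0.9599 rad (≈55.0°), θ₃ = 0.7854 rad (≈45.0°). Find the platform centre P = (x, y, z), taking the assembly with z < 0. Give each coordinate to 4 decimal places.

(-0.0547, -0.0219, -0.3725)

φ1=0.0°: virtual centre (0.2416, 0.0000, -0.1691), radius l
O2 = (0.2832·cos120.0°, 0.2832·sin120.0°, -0.1474) = (-0.1416, 0.2453, -0.1474)
O3 = (0.3073·cos240.0°, 0.3073·sin240.0°, -0.1273) = (-0.1536, -0.2661, -0.1273)
eliminate P² terms by subtracting sphere 1 from 2 and 3
plane₁₂: -0.7664x+0.4906y+0.0434z = 0.0150
det = 0.7957;  x = -0.0246+0.0807z,  y = -0.0079+0.0375z
quadratic in z: (1.0079)z²+(0.2948)z+(-0.0301)=0, √Δ=0.4562 → z ∈ {-0.3725, 0.0801}; z = -0.3725 (taking z<0)
x = -0.0547, y = -0.0219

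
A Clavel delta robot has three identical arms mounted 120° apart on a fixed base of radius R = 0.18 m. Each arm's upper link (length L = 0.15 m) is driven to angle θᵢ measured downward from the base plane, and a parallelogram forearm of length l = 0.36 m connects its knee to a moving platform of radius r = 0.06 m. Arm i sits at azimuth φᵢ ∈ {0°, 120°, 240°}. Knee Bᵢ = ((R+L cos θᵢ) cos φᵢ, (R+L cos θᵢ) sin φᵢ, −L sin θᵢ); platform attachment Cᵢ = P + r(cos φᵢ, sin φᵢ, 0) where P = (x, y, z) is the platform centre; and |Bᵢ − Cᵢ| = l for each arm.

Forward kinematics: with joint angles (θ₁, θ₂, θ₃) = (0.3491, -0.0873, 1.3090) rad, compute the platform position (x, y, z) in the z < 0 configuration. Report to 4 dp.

(0.0484, 0.1663, -0.2895)

centre 1 = (0.2610·cos0.0°, 0.2610·sin0.0°, -0.0513) = (0.2610, 0.0000, -0.0513)
φ2=120.0°: virtual centre (-0.1347, 0.2333, 0.0131), radius l
φ3=240.0°: virtual centre (-0.0794, -0.1375, -0.1449), radius l
eliminate P² terms by subtracting sphere 1 from 2 and 3
plane₁₂: -0.7913x+0.4667y+0.1288z = 0.0020
det = 0.5354;  x = 0.0203+-0.0970z,  y = 0.0388+-0.4404z
sphere 1 gives Az²+Bz+C=0 with A=1.2033, B=0.1151, C=-0.0676;  B²−4AC=0.3384;  roots -0.2895, 0.1939;  negative root z = -0.2895
x = 0.0484, y = 0.1663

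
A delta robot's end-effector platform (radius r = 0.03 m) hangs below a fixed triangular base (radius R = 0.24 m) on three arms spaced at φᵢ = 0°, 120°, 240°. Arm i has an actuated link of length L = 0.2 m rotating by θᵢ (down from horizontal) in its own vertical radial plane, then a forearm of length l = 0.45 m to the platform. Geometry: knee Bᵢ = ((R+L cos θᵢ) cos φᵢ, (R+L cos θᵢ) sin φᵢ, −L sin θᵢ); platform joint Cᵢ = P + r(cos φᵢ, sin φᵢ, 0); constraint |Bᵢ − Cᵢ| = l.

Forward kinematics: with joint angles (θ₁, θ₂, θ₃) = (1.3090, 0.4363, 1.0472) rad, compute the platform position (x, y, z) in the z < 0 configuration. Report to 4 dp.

(-0.1012, 0.0863, -0.4448)

O1 = (0.2618·cos0.0°, 0.2618·sin0.0°, -0.1932) = (0.2618, 0.0000, -0.1932)
φ2=120.0°: virtual centre (-0.1956, 0.3388, -0.0845), radius l
arm 3 at φ=240.0°: ρ3 = 0.3100;  O3 = (-0.1550, -0.2685, -0.1732)
eliminate P² terms by subtracting sphere 1 from 2 and 3
linear system: -0.9148x+0.6777y = 0.0544−0.2173z; -0.8335x+-0.5369y = 0.0203−0.0400z
Cramer: x(z) = -0.0407+0.1361z;  y(z) = 0.0254-0.1369z
quadratic in z: (1.0373)z²+(0.2971)z+(-0.0731)=0, √Δ=0.6257 → z ∈ {-0.4448, 0.1584}; z = -0.4448 (taking z<0)
x = -0.1012, y = 0.0863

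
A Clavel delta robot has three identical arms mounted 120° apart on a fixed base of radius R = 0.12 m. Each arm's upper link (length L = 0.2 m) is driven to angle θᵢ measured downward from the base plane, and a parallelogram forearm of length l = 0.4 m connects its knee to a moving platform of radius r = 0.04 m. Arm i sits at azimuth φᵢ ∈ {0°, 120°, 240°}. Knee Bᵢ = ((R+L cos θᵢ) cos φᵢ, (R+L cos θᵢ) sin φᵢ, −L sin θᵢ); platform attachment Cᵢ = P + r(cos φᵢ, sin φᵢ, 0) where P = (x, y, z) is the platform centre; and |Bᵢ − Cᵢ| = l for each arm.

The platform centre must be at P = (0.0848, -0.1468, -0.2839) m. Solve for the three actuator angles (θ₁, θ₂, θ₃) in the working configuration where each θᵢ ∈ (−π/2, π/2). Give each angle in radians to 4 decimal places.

θ₁ = -0.1745, θ₂ = 0.8729, θ₃ = -0.1742

arm 1 (φ=0.0°): x'=0.0848, y'=-0.1468
  A=-0.0048, B=-0.2839, C=(l²−L²−A²−y'²−z²)/(2L)=0.0446
  √(A²+B²)=0.2839;  θ1 = -1.5877+1.4132 ≈ -0.1745
arm 2 (φ=120.0°): x'=-0.1695, y'=0.0000
  A=0.2495, B=-0.2839, C=(l²−L²−A²−y'²−z²)/(2L)=-0.0572
  γ=atan2(-0.2839,0.2495)=-0.8497;  ψ=arccos(-0.1512)=1.7226;  θ2=γ+ψ≈0.8729
rotate P by −φ3: (0.0847, 0.1468, -0.2839)
  A cos θ + B sin θ = C:  -0.0047·cos θ + -0.2839·sin θ = 0.0445
  √(A²+B²)=0.2839;  θ3 = -1.5875+1.4133 ≈ -0.1742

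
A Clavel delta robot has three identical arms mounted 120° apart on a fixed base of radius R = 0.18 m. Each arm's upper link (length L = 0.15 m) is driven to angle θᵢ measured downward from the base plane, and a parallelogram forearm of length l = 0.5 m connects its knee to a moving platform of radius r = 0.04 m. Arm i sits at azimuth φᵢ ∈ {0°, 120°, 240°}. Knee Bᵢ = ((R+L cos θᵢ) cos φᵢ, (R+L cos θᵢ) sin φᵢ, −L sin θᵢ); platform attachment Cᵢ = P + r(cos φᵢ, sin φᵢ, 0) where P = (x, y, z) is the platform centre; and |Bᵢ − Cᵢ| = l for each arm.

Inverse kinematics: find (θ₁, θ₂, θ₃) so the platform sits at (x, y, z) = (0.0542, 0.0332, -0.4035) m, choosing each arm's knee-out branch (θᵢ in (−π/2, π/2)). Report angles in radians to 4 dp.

arm 1 (φ=0.0°): x'=0.0542, y'=0.0332
  A=0.0858, B=-0.4035, C=(l²−L²−A²−y'²−z²)/(2L)=0.1874
  √(A²+B²)=0.4125;  θ1 = -1.3613+1.0992 ≈ -0.2621
φ2=120.0° → target in arm frame (0.0017, -0.0635)
  A=0.1383, B=-0.4035, C=(l²−L²−A²−y'²−z²)/(2L)=0.1384
  θ2 = atan2(B,A) + arccos(C/0.4266) = -0.0001
φ3=240.0° → target in arm frame (-0.0559, 0.0303)
  A cos θ + B sin θ = C:  0.1959·cos θ + -0.4035·sin θ = 0.0847
  γ=atan2(-0.4035,0.1959)=-1.1189;  ψ=arccos(0.1888)=1.3808;  θ3=γ+ψ≈0.2619

θ₁ = -0.2621, θ₂ = -0.0001, θ₃ = 0.2619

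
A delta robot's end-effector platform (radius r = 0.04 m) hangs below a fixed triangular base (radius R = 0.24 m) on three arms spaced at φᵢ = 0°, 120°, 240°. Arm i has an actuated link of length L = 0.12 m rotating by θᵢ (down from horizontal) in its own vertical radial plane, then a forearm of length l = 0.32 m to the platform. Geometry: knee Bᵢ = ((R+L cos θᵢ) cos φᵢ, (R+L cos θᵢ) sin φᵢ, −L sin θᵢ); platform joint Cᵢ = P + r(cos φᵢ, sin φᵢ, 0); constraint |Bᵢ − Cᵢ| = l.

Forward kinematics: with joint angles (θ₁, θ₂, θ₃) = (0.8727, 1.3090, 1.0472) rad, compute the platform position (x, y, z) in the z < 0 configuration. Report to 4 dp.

(0.0297, -0.0229, -0.2936)

S1 = (0.2771·cos0.0°, 0.2771·sin0.0°, -0.0919) = (0.2771, 0.0000, -0.0919)
arm 2 at φ=120.0°: (R−r)+L cos θ2 = 0.2311;  S2 = (-0.1155, 0.2001, -0.1159)
arm 3 at φ=240.0°: (R−r)+L cos θ3 = 0.2600;  S3 = (-0.1300, -0.2252, -0.1039)
eliminate P² terms by subtracting sphere 1 from 2 and 3
[-0.7853 0.4002 -0.0480]·P = -0.0184;  [-0.8143 -0.4503 -0.0240]·P = -0.0069
det = 0.6795;  x = 0.0162+-0.0459z,  y = -0.0142+0.0298z
quadratic in z: (1.0030)z²+(0.2070)z+(-0.0257)=0, √Δ=0.3820 → z ∈ {-0.2936, 0.0872}; z = -0.2936 (taking z<0)
x = 0.0297, y = -0.0229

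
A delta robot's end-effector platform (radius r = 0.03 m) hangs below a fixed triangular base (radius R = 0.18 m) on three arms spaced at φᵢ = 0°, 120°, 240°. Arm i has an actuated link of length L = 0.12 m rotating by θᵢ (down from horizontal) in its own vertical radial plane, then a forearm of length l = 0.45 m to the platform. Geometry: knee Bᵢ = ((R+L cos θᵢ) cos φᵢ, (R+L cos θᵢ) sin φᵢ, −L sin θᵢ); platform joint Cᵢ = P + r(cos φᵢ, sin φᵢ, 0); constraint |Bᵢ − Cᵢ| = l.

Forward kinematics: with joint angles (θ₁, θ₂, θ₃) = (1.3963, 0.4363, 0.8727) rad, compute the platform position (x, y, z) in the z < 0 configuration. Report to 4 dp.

(-0.1093, 0.0528, -0.4664)

centre 1 = (0.1708·cos0.0°, 0.1708·sin0.0°, -0.1182) = (0.1708, 0.0000, -0.1182)
centre 2 = (0.2588·cos120.0°, 0.2588·sin120.0°, -0.0507) = (-0.1294, 0.2241, -0.0507)
φ3=240.0°: virtual centre (-0.1136, -0.1967, -0.0919), radius l
subtract pairs → two planes through P
linear system: -0.6004x+0.4482y = 0.0264−0.1349z; -0.5688x+-0.3934y = 0.0169−0.0525z
det = 0.4911;  x = -0.0365+0.1560z,  y = 0.0099+-0.0921z
quadratic in z: (1.0328)z²+(0.1698)z+(-0.1454)=0, √Δ=0.7935 → z ∈ {-0.4664, 0.3019}; z = -0.4664 (taking z<0)
x = -0.1093, y = 0.0528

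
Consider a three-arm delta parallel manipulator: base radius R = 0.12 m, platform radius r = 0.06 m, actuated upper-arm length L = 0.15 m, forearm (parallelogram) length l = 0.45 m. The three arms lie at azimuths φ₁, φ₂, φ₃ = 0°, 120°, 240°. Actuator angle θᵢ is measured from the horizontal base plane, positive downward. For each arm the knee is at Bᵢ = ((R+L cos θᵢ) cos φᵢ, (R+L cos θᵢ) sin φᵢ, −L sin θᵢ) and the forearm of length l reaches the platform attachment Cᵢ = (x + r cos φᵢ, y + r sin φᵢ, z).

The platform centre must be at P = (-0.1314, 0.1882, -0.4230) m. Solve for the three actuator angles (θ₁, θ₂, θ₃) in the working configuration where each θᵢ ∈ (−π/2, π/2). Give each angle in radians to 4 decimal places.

arm 1 (φ=0.0°): x'=-0.1314, y'=0.1882
  e−x'=0.1914;  (l²−L²−(e−x')²−y'²−z²)/2L = -0.2366
  √(A²+B²)=0.4643;  θ1 = -1.1459+2.1055 ≈ 0.9597
φ2=120.0° → target in arm frame (0.2287, 0.0197)
  e−x'=-0.1687;  (l²−L²−(e−x')²−y'²−z²)/2L = -0.0926
  γ=atan2(-0.4230,-0.1687)=-1.9503;  ψ=arccos(-0.2033)=1.7755;  θ2=γ+ψ≈-0.1748
arm 3 (φ=240.0°): x'=-0.0973, y'=-0.2079
  e−x'=0.1573;  (l²−L²−(e−x')²−y'²−z²)/2L = -0.2230
  √(A²+B²)=0.4513;  θ3 = -1.2148+2.0875 ≈ 0.8727

θ₁ = 0.9597, θ₂ = -0.1748, θ₃ = 0.8727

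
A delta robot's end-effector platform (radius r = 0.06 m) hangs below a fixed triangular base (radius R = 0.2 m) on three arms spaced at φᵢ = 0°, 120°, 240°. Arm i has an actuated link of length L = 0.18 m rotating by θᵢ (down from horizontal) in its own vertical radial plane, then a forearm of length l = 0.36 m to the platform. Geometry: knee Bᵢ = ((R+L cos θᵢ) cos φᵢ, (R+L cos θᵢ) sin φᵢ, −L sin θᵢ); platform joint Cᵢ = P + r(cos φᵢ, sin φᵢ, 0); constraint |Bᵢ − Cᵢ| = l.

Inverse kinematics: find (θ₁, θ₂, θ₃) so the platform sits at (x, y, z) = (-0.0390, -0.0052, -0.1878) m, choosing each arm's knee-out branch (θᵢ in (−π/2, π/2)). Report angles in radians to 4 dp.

θ₁ = 0.4360, θ₂ = 0.0003, θ₃ = -0.0875

φ1=0.0° → target in arm frame (-0.0390, -0.0052)
  A=0.1790, B=-0.1878, C=(l²−L²−A²−y'²−z²)/(2L)=0.0830
  θ1 = atan2(B,A) + arccos(C/0.2594) = 0.4360
φ2=120.0° → target in arm frame (0.0150, 0.0364)
  A=0.1250, B=-0.1878, C=(l²−L²−A²−y'²−z²)/(2L)=0.1250
  θ2 = atan2(B,A) + arccos(C/0.2256) = 0.0003
rotate P by −φ3: (0.0240, -0.0312, -0.1878)
  A cos θ + B sin θ = C:  0.1160·cos θ + -0.1878·sin θ = 0.1320
  θ3 = atan2(B,A) + arccos(C/0.2207) = -0.0875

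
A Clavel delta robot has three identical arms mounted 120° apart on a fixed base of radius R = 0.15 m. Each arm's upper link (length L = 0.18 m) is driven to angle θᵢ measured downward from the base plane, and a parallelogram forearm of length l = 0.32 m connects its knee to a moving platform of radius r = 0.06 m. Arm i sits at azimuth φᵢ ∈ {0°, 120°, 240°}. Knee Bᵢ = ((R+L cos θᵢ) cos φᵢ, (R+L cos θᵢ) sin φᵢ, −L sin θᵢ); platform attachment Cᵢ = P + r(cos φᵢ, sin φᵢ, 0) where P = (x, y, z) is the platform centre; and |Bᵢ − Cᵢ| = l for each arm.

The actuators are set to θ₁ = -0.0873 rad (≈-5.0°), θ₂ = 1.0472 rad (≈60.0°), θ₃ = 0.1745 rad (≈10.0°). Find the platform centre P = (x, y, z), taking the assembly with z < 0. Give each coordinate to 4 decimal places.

(0.0856, -0.1025, -0.2254)

φ1=0.0°: virtual centre (0.2693, 0.0000, 0.0157), radius l
arm 2 at φ=120.0°: e+L cos θ2 = 0.1800;  O2 = (-0.0900, 0.1559, -0.1559)
φ3=240.0°: virtual centre (-0.1336, -0.2315, -0.0313), radius l
|O₂|²−|O₁|² = -0.0161;  |O₃|²−|O₁|² = -0.0004
[-0.7186 0.3118 -0.3432]·P = -0.0161;  [-0.8059 -0.4629 -0.0939]·P = -0.0004
det = 0.5839;  x = 0.0129+-0.3222z,  y = -0.0217+0.3581z
quadratic in z: (1.2320)z²+(0.1182)z+(-0.0360)=0, √Δ=0.4372 → z ∈ {-0.2254, 0.1295}; z = -0.2254 (taking z<0)
x = 0.0856, y = -0.1025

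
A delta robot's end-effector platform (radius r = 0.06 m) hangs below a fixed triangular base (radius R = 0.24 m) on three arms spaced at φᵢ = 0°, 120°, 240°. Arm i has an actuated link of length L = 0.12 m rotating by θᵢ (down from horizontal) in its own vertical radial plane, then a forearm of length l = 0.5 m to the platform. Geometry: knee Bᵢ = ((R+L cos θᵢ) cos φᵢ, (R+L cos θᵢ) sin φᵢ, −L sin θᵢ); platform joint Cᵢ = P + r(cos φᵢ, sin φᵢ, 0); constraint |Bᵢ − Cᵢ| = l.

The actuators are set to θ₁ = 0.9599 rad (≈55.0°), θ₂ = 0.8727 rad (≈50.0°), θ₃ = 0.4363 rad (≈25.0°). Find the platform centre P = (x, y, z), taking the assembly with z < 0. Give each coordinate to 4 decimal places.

(-0.0443, -0.0541, -0.4997)

φ1=0.0°: virtual centre (0.2488, 0.0000, -0.0983), radius l
φ2=120.0°: virtual centre (-0.1286, 0.2227, -0.0919), radius l
centre 3 = (0.2888·cos240.0°, 0.2888·sin240.0°, -0.0507) = (-0.1444, -0.2501, -0.0507)
subtract pairs → two planes through P
linear system: -0.7548x+0.4454y = 0.0030−0.0127z; -0.7864x+-0.5001y = 0.0144−0.0952z
det = 0.7278;  x = -0.0108+0.0670z,  y = -0.0117+0.0849z
sphere 1 gives Az²+Bz+C=0 with A=1.0117, B=0.1598, C=-0.1728;  B²−4AC=0.7247;  roots -0.4997, 0.3417;  negative root z = -0.4997
x = -0.0443, y = -0.0541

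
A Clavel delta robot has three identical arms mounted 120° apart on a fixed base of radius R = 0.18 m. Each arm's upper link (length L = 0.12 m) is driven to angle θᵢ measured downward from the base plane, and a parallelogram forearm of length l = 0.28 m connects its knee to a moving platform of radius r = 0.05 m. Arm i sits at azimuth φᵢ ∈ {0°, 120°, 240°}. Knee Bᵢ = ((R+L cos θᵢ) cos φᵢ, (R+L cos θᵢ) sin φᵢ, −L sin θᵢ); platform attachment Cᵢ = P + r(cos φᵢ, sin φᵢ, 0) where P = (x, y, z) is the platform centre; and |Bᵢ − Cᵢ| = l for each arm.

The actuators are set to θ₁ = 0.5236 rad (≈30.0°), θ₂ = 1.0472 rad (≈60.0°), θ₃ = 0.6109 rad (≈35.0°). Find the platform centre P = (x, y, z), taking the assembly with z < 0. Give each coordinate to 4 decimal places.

(0.0308, -0.0395, -0.2487)

arm 1 at φ=0.0°: e+L cos θ1 = 0.2339;  S1 = (0.2339, 0.0000, -0.0600)
S2 = (0.1900·cos120.0°, 0.1900·sin120.0°, -0.1039) = (-0.0950, 0.1645, -0.1039)
S3 = (0.2283·cos240.0°, 0.2283·sin240.0°, -0.0688) = (-0.1141, -0.1977, -0.0688)
eliminate P² terms by subtracting sphere 1 from 2 and 3
plane₁₂: -0.6578x+0.3291y+-0.0878z = -0.0114
Cramer: x(z) = 0.0102-0.0829z;  y(z) = -0.0143+0.1012z
sphere 1 gives Az²+Bz+C=0 with A=1.0171, B=0.1542, C=-0.0246;  B²−4AC=0.1237;  roots -0.2487, 0.0971;  negative root z = -0.2487
x = 0.0308, y = -0.0395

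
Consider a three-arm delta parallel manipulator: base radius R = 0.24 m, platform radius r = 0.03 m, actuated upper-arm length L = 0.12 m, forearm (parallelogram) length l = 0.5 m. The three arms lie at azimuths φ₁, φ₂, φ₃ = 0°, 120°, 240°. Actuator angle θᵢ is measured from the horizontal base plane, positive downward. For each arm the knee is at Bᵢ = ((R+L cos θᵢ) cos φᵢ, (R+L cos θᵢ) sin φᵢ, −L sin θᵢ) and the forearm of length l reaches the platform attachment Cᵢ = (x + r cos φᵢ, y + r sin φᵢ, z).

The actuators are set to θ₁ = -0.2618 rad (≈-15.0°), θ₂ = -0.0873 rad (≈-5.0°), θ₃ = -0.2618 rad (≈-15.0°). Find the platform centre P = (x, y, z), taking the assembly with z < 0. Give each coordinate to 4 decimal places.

arm 1 at φ=0.0°: ρ1 = 0.3259;  S1 = (0.3259, 0.0000, 0.0311)
S2 = (0.3295·cos120.0°, 0.3295·sin120.0°, 0.0105) = (-0.1648, 0.2854, 0.0105)
arm 3 at φ=240.0°: ρ3 = 0.3259;  S3 = (-0.1630, -0.2822, 0.0311)
subtract pairs → two planes through P
linear system: -0.9814x+0.5708y = 0.0015−-0.0412z; -0.9777x+-0.5645y = 0.0000−0.0000z
Cramer: x(z) = -0.0008-0.0209z;  y(z) = 0.0013+0.0362z
into |P−S₁|² = l²: 1.0017z² + -0.0484z + -0.1423 = 0;  Δ = 0.5726;  z = -0.3535 or 0.4018 → z<0 root = -0.3535
x = 0.0066, y = -0.0115

(0.0066, -0.0115, -0.3535)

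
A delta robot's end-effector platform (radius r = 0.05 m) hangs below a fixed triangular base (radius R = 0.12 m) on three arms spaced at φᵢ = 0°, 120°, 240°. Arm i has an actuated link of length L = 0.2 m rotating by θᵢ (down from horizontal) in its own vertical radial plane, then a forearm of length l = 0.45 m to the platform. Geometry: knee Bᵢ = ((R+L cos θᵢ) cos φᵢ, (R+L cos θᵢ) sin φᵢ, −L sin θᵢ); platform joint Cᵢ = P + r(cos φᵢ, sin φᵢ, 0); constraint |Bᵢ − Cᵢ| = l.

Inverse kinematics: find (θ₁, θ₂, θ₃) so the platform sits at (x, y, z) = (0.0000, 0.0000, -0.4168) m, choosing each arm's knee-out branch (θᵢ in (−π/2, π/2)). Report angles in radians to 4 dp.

arm 1 (φ=0.0°): x'=0.0000, y'=0.0000
  A cos θ + B sin θ = C:  0.0700·cos θ + -0.4168·sin θ = -0.0403
  γ=atan2(-0.4168,0.0700)=-1.4044;  ψ=arccos(-0.0954)=1.6663;  θ1=γ+ψ≈0.2619
φ2=120.0° → target in arm frame (0.0000, 0.0000)
  A cos θ + B sin θ = C:  0.0700·cos θ + -0.4168·sin θ = -0.0403
  θ2 = atan2(B,A) + arccos(C/0.4226) = 0.2619
arm 3 (φ=240.0°): x'=0.0000, y'=0.0000
  A=0.0700, B=-0.4168, C=(l²−L²−A²−y'²−z²)/(2L)=-0.0403
  √(A²+B²)=0.4226;  θ3 = -1.4044+1.6663 ≈ 0.2619

θ₁ = 0.2619, θ₂ = 0.2619, θ₃ = 0.2619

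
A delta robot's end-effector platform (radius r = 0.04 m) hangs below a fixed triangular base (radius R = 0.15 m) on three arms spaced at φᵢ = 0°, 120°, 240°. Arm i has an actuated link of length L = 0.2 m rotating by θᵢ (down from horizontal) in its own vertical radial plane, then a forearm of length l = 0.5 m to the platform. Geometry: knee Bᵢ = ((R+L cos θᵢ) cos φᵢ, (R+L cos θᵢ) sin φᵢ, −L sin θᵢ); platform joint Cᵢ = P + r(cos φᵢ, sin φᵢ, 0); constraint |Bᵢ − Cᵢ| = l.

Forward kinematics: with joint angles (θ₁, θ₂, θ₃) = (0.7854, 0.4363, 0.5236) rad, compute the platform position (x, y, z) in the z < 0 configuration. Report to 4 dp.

(-0.0746, 0.0174, -0.5202)

φ1=0.0°: virtual centre (0.2514, 0.0000, -0.1414), radius l
φ2=120.0°: virtual centre (-0.1456, 0.2522, -0.0845), radius l
φ3=240.0°: virtual centre (-0.1416, -0.2453, -0.1000), radius l
|S₂|²−|S₁|² = 0.0088;  |S₃|²−|S₁|² = 0.0070
plane₁₂: -0.7941x+0.5045y+0.1138z = 0.0088
det = 0.7861;  x = -0.0100+0.1242z,  y = 0.0017+-0.0301z
quadratic in z: (1.0163)z²+(0.2178)z+(-0.1617)=0, √Δ=0.8395 → z ∈ {-0.5202, 0.3058}; z = -0.5202 (taking z<0)
x = -0.0746, y = 0.0174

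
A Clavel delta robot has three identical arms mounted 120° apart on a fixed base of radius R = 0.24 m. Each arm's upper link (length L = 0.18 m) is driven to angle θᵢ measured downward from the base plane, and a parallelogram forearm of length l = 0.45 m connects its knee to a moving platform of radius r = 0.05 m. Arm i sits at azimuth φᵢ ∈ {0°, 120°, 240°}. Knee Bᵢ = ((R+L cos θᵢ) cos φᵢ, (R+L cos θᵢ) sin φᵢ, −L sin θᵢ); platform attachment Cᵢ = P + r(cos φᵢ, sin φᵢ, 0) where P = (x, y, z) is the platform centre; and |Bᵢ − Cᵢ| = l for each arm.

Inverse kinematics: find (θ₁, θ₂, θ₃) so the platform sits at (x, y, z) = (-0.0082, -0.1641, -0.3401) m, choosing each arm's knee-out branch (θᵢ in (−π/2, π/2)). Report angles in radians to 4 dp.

φ1=0.0° → target in arm frame (-0.0082, -0.1641)
  A cos θ + B sin θ = C:  0.1982·cos θ + -0.3401·sin θ = -0.0327
  √(A²+B²)=0.3936;  θ1 = -1.0431+1.6540 ≈ 0.6109
arm 2 (φ=120.0°): x'=-0.1380, y'=0.0892
  A=0.3280, B=-0.3401, C=(l²−L²−A²−y'²−z²)/(2L)=-0.1697
  γ=atan2(-0.3401,0.3280)=-0.8035;  ψ=arccos(-0.3593)=1.9383;  θ2=γ+ψ≈1.1348
arm 3 (φ=240.0°): x'=0.1462, y'=0.0749
  A=0.0438, B=-0.3401, C=(l²−L²−A²−y'²−z²)/(2L)=0.1303
  θ3 = atan2(B,A) + arccos(C/0.3429) = -0.2617

θ₁ = 0.6109, θ₂ = 1.1348, θ₃ = -0.2617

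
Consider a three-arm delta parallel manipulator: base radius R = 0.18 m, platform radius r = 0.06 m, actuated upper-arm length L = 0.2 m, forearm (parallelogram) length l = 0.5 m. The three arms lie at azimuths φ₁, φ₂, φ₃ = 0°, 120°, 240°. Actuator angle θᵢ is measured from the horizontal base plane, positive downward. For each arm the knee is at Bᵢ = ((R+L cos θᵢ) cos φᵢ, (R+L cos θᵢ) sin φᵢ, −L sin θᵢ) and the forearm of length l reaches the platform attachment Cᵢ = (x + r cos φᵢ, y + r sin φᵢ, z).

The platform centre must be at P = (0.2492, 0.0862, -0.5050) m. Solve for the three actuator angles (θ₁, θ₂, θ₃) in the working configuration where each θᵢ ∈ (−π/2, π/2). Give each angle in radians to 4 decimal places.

θ₁ = 0.0876, θ₂ = 1.0472, θ₃ = 1.3964

rotate P by −φ1: (0.2492, 0.0862, -0.5050)
  A cos θ + B sin θ = C:  -0.1292·cos θ + -0.5050·sin θ = -0.1729
  √(A²+B²)=0.5213;  θ1 = -1.8213+1.9088 ≈ 0.0876
arm 2 (φ=120.0°): x'=-0.0499, y'=-0.2589
  A=0.1699, B=-0.5050, C=(l²−L²−A²−y'²−z²)/(2L)=-0.3524
  γ=atan2(-0.5050,0.1699)=-1.2462;  ψ=arccos(-0.6613)=2.2933;  θ2=γ+ψ≈1.0472
φ3=240.0° → target in arm frame (-0.1993, 0.1727)
  A=0.3193, B=-0.5050, C=(l²−L²−A²−y'²−z²)/(2L)=-0.4419
  γ=atan2(-0.5050,0.3193)=-1.0070;  ψ=arccos(-0.7397)=2.4034;  θ3=γ+ψ≈1.3964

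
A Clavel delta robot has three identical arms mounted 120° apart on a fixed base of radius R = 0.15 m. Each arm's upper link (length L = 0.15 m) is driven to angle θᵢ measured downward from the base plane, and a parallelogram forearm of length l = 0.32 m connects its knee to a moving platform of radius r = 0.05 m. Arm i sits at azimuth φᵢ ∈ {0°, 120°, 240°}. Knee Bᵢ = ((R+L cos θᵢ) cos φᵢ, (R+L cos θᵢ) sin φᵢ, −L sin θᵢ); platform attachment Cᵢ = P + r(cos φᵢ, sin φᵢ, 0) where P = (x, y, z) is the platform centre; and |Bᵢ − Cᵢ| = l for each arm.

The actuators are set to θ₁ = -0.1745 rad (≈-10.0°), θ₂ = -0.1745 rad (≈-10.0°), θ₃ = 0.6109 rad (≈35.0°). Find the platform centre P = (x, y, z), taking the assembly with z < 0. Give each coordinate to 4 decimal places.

centre 1 = (0.2477·cos0.0°, 0.2477·sin0.0°, 0.0260) = (0.2477, 0.0000, 0.0260)
arm 2 at φ=120.0°: ρ2 = 0.2477;  centre 2 = (-0.1239, 0.2145, 0.0260)
centre 3 = (0.2229·cos240.0°, 0.2229·sin240.0°, -0.0860) = (-0.1114, -0.1930, -0.0860)
eliminate P² terms by subtracting sphere 1 from 2 and 3
[-0.7432 0.4291 0.0000]·P = 0.0000;  [-0.7183 -0.3860 -0.2242]·P = -0.0050
det = 0.5951;  x = 0.0036+-0.1616z,  y = 0.0062+-0.2799z
quadratic in z: (1.1045)z²+(0.0234)z+(-0.0421)=0, √Δ=0.4318 → z ∈ {-0.2060, 0.1849}; z = -0.2060 (taking z<0)
x = 0.0369, y = 0.0639

(0.0369, 0.0639, -0.2060)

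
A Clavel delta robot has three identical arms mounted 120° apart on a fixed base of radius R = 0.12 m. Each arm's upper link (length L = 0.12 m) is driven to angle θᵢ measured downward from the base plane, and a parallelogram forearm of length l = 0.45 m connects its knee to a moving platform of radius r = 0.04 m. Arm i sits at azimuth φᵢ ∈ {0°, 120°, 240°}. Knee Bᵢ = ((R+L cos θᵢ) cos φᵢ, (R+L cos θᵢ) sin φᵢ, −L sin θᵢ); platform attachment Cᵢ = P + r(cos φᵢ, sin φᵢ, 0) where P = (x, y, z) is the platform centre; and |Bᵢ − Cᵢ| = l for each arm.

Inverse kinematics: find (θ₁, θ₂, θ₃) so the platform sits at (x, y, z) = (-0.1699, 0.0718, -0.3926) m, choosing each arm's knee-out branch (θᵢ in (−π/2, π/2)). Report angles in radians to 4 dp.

θ₁ = 0.8728, θ₂ = -0.3490, θ₃ = 0.1743

rotate P by −φ1: (-0.1699, 0.0718, -0.3926)
  A=0.2499, B=-0.3926, C=(l²−L²−A²−y'²−z²)/(2L)=-0.1402
  γ=atan2(-0.3926,0.2499)=-1.0040;  ψ=arccos(-0.3012)=1.8767;  θ1=γ+ψ≈0.8728
φ2=120.0° → target in arm frame (0.1471, 0.1112)
  A=-0.0671, B=-0.3926, C=(l²−L²−A²−y'²−z²)/(2L)=0.0712
  θ2 = atan2(B,A) + arccos(C/0.3983) = -0.3490
arm 3 (φ=240.0°): x'=0.0228, y'=-0.1830
  e−x'=0.0572;  (l²−L²−(e−x')²−y'²−z²)/2L = -0.0117
  θ3 = atan2(B,A) + arccos(C/0.3967) = 0.1743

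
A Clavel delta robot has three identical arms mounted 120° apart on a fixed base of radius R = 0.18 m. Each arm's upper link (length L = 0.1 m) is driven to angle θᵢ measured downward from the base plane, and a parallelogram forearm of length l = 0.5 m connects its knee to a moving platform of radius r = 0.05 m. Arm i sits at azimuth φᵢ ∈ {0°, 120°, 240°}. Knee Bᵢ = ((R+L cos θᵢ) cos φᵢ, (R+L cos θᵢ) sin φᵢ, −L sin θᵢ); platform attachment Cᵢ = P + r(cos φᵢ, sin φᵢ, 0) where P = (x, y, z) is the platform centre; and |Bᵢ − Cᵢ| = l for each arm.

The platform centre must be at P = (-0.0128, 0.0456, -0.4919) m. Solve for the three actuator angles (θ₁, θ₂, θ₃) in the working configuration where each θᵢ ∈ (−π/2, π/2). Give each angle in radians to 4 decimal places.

arm 1 (φ=0.0°): x'=-0.0128, y'=0.0456
  e−x'=0.1428;  (l²−L²−(e−x')²−y'²−z²)/2L = -0.1222
  γ=atan2(-0.4919,0.1428)=-1.2883;  ψ=arccos(-0.2385)=1.8117;  θ1=γ+ψ≈0.5234
arm 2 (φ=120.0°): x'=0.0459, y'=-0.0117
  e−x'=0.0841;  (l²−L²−(e−x')²−y'²−z²)/2L = -0.0459
  √(A²+B²)=0.4990;  θ2 = -1.4014+1.6629 ≈ 0.2614
arm 3 (φ=240.0°): x'=-0.0331, y'=-0.0339
  e−x'=0.1631;  (l²−L²−(e−x')²−y'²−z²)/2L = -0.1486
  γ=atan2(-0.4919,0.1631)=-1.2506;  ψ=arccos(-0.2867)=1.8615;  θ3=γ+ψ≈0.6109

θ₁ = 0.5234, θ₂ = 0.2614, θ₃ = 0.6109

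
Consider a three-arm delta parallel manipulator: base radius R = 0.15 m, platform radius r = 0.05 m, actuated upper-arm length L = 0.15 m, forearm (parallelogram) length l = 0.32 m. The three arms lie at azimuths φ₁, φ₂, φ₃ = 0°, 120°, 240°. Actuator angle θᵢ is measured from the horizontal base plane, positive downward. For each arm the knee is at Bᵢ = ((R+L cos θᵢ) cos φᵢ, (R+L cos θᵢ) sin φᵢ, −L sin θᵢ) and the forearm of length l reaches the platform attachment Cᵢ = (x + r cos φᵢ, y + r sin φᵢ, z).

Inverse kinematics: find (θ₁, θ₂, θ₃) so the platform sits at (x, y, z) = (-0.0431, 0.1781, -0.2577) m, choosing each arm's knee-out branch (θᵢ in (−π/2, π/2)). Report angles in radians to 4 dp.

θ₁ = 0.9599, θ₂ = -0.3490, θ₃ = 1.3092

rotate P by −φ1: (-0.0431, 0.1781, -0.2577)
  A cos θ + B sin θ = C:  0.1431·cos θ + -0.2577·sin θ = -0.1290
  γ=atan2(-0.2577,0.1431)=-1.0639;  ψ=arccos(-0.4377)=2.0238;  θ1=γ+ψ≈0.9599
rotate P by −φ2: (0.1758, -0.0517, -0.2577)
  A cos θ + B sin θ = C:  -0.0758·cos θ + -0.2577·sin θ = 0.0169
  θ2 = atan2(B,A) + arccos(C/0.2686) = -0.3490
arm 3 (φ=240.0°): x'=-0.1327, y'=-0.1264
  e−x'=0.2327;  (l²−L²−(e−x')²−y'²−z²)/2L = -0.1887
  √(A²+B²)=0.3472;  θ3 = -0.8364+2.1455 ≈ 1.3092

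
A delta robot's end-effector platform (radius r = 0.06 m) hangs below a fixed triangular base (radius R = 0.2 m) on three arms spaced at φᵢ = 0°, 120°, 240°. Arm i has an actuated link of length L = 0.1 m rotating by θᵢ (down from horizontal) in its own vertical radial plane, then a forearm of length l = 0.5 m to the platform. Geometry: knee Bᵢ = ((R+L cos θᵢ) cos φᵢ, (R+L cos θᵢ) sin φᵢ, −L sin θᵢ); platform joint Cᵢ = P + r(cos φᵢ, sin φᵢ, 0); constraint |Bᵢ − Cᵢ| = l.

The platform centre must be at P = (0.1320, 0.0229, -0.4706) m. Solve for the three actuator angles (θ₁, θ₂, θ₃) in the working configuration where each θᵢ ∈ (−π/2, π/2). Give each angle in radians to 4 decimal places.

φ1=0.0° → target in arm frame (0.1320, 0.0229)
  A=0.0080, B=-0.4706, C=(l²−L²−A²−y'²−z²)/(2L)=0.0897
  θ1 = atan2(B,A) + arccos(C/0.4707) = -0.1748
rotate P by −φ2: (-0.0462, -0.1258, -0.4706)
  A cos θ + B sin θ = C:  0.1862·cos θ + -0.4706·sin θ = -0.1597
  γ=atan2(-0.4706,0.1862)=-1.1941;  ψ=arccos(-0.3156)=1.8918;  θ2=γ+ψ≈0.6977
φ3=240.0° → target in arm frame (-0.0858, 0.1029)
  A cos θ + B sin θ = C:  0.2258·cos θ + -0.4706·sin θ = -0.2152
  √(A²+B²)=0.5220;  θ3 = -1.1234+1.9958 ≈ 0.8724

θ₁ = -0.1748, θ₂ = 0.6977, θ₃ = 0.8724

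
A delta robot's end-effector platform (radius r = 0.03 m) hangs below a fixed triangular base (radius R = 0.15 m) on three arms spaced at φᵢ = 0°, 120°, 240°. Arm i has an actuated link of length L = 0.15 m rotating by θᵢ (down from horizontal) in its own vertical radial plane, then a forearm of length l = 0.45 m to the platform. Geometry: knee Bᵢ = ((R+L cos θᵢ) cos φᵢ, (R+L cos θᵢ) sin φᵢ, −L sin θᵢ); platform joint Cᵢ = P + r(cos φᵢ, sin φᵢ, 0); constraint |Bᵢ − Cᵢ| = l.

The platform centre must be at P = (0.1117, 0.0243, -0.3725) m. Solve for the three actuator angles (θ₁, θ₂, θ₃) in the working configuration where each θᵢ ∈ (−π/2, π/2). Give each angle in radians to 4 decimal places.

rotate P by −φ1: (0.1117, 0.0243, -0.3725)
  A cos θ + B sin θ = C:  0.0083·cos θ + -0.3725·sin θ = 0.1353
  θ1 = atan2(B,A) + arccos(C/0.3726) = -0.3493
arm 2 (φ=120.0°): x'=-0.0348, y'=-0.1089
  A cos θ + B sin θ = C:  0.1548·cos θ + -0.3725·sin θ = 0.0181
  √(A²+B²)=0.4034;  θ2 = -1.1769+1.5260 ≈ 0.3490
arm 3 (φ=240.0°): x'=-0.0769, y'=0.0846
  A cos θ + B sin θ = C:  0.1969·cos θ + -0.3725·sin θ = -0.0156
  θ3 = atan2(B,A) + arccos(C/0.4213) = 0.5233

θ₁ = -0.3493, θ₂ = 0.3490, θ₃ = 0.5233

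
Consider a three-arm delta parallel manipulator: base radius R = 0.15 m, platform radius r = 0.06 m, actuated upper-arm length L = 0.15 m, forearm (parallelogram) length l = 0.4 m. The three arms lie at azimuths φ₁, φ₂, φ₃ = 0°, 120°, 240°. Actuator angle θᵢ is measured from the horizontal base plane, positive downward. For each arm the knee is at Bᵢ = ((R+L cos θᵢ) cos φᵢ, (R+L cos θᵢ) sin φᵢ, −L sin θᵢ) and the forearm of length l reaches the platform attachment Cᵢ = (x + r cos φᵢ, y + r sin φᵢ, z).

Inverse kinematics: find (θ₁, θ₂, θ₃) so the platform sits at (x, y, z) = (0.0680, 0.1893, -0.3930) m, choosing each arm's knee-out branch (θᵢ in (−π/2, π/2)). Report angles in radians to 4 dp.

rotate P by −φ1: (0.0680, 0.1893, -0.3930)
  A cos θ + B sin θ = C:  0.0220·cos θ + -0.3930·sin θ = -0.1776
  γ=atan2(-0.3930,0.0220)=-1.5149;  ψ=arccos(-0.4511)=2.0388;  θ1=γ+ψ≈0.5239
φ2=120.0° → target in arm frame (0.1299, -0.1535)
  A cos θ + B sin θ = C:  -0.0399·cos θ + -0.3930·sin θ = -0.1404
  θ2 = atan2(B,A) + arccos(C/0.3950) = 0.2621
rotate P by −φ3: (-0.1979, -0.0358, -0.3930)
  e−x'=0.2879;  (l²−L²−(e−x')²−y'²−z²)/2L = -0.3371
  θ3 = atan2(B,A) + arccos(C/0.4872) = 1.3965

θ₁ = 0.5239, θ₂ = 0.2621, θ₃ = 1.3965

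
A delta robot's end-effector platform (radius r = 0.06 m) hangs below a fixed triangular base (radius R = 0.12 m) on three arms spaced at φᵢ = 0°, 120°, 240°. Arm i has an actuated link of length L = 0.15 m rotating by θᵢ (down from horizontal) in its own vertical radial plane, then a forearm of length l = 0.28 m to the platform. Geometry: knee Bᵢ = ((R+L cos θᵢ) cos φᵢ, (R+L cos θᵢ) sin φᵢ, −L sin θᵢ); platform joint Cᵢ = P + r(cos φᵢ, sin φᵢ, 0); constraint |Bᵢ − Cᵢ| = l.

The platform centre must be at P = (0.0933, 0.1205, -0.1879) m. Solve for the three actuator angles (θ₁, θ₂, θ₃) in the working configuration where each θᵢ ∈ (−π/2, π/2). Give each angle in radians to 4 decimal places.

θ₁ = -0.2622, θ₂ = -0.0001, θ₃ = 1.1347

rotate P by −φ1: (0.0933, 0.1205, -0.1879)
  e−x'=-0.0333;  (l²−L²−(e−x')²−y'²−z²)/2L = 0.0165
  √(A²+B²)=0.1908;  θ1 = -1.7462+1.4840 ≈ -0.2622
φ2=120.0° → target in arm frame (0.0577, -0.1411)
  A cos θ + B sin θ = C:  0.0023·cos θ + -0.1879·sin θ = 0.0023
  γ=atan2(-0.1879,0.0023)=-1.5586;  ψ=arccos(0.0123)=1.5585;  θ2=γ+ψ≈-0.0001
φ3=240.0° → target in arm frame (-0.1510, 0.0206)
  A=0.2110, B=-0.1879, C=(l²−L²−A²−y'²−z²)/(2L)=-0.0812
  √(A²+B²)=0.2825;  θ3 = -0.7275+1.8622 ≈ 1.1347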